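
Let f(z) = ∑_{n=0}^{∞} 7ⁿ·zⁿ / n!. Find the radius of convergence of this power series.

R = ∞

Apply the ratio test: |a_{n+1}| / |a_n| = 7 · 1/(n+1), which tends to 0 as n → ∞.
The ratio tends to 0 regardless of z, hence R = ∞.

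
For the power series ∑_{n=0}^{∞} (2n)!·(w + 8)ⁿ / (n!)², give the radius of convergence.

The ratio of consecutive coefficients is (2n+1)·(2n+2)/(n+1)² → 4.
The series converges when 4 · |w + 8| < 1, giving R = 1/4.

R = 1/4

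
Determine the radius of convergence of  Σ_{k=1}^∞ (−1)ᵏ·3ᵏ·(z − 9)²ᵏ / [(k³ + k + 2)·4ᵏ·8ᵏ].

The ratio of consecutive coefficients is [(k³ + k + 2)/((k+1)³ + (k+1) + 2)] · 3/(4·8) → 3/32.
Since the exponent of (z − 9) increases by 2 each term, convergence requires |z − 9|² < 32/3, hence R = 4√6/3.

R = 4√6/3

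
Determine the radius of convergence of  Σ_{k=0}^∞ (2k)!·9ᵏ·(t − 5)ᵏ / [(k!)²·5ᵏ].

R = 5/36

Apply the ratio test: |a_{k+1}| / |a_k| = (2k+1)·(2k+2)/(k+1)² · 9/5, which tends to 36/5 as k → ∞.
Hence the series converges for |t − 5| < 1/(36/5) = 5/36, so the radius of convergence is 5/36.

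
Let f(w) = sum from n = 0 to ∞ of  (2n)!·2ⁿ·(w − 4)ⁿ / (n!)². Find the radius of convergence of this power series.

Apply the ratio test: |a_{n+1}| / |a_n| = (2n+1)·(2n+2)/(n+1)² · 2, which tends to 8 as n → ∞.
Thus R = 1/(8) = 1/8.

R = 1/8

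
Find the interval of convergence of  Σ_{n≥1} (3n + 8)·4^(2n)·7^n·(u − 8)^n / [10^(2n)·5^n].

Apply the ratio test: |a_{n+1}| / |a_n| = [(3(n+1) + 8)/(3n + 8)] · 16·7/(100·5), which tends to 28/125 as n → ∞.
The series converges when 28/125 · |u − 8| < 1, giving R = 125/28.
Check u = 349/28: the terms do not tend to 0, so the series diverges.
When u = 99/28, the terms have absolute value of order n, which does not tend to 0, so the series diverges by the divergence test.

(99/28, 349/28)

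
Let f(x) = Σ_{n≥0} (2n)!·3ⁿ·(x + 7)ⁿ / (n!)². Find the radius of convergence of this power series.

R = 1/12

By the ratio test, |a_{n+1}/a_n| = (2n+1)·(2n+2)/(n+1)² · 3 → 12.
Hence the series converges for |x + 7| < 1/(12) = 1/12, so the radius of convergence is 1/12.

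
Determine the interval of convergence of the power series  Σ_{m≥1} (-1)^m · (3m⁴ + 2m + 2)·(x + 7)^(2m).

(-8, -6)

By the ratio test, |a_{m+1}/a_m| = (3(m+1)⁴ + 2(m+1) + 2)/(3m⁴ + 2m + 2) → 1.
Writing y = (x + 7)², the series in y has radius 1, so |x + 7| < √(1) = 1 and R = 1.
When x = -6, the m-th term does not approach 0; divergence by the term test.
When x = -8, the terms do not tend to 0, so the series diverges.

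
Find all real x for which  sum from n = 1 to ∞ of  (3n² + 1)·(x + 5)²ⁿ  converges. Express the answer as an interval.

By the ratio test, |a_{n+1}/a_n| = (3(n+1)² + 1)/(3n² + 1) → 1.
Since the exponent of (x + 5) increases by 2 each term, convergence requires |x + 5|² < 1, hence R = 1.
At x = -4: the n-th term does not approach 0; divergence by the term test.
At x = -6: the terms have absolute value of order n², which does not tend to 0, so the series diverges by the divergence test.

(-6, -4)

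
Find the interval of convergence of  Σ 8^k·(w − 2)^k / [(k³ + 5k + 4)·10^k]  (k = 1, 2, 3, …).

The ratio of consecutive coefficients is [(k³ + 5k + 4)/((k+1)³ + 5(k+1) + 4)] · 8/10 → 4/5.
Hence the series converges for |w − 2| < 1/(4/5) = 5/4, so the radius of convergence is 5/4.
When w = 13/4, absolute convergence follows by limit comparison with Σ 1/k³.
Check w = 3/4: the series is dominated by a constant times Σ 1/k³, which converges (p = 3 > 1).

[3/4, 13/4]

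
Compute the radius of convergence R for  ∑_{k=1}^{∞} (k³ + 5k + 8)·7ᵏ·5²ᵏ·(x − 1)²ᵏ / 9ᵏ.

R = 3√7/35

By the ratio test, |a_{k+1}/a_k| = [((k+1)³ + 5(k+1) + 8)/(k³ + 5k + 8)] · 7·25/9 → 175/9.
Successive powers of (x − 1) differ by 2, so the series converges when |x − 1|² · 175/9 < 1, i.e. |x − 1| < √(9/175). So R = 3√7/35.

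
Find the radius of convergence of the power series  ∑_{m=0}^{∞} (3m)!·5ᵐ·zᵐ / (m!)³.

By the ratio test, |a_{m+1}/a_m| = (3m+1)·(3m+2)·(3m+3)/(m+1)³ · 5 → 135.
The series converges when 135 · |z| < 1, giving R = 1/135.

R = 1/135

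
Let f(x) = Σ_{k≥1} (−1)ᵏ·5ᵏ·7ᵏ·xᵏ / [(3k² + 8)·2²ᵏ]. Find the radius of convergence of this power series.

R = 4/35

Apply the ratio test: |a_{k+1}| / |a_k| = [(3k² + 8)/(3(k+1)² + 8)] · 5·7/4, which tends to 35/4 as k → ∞.
Convergence for |x| · 35/4 < 1, i.e. |x| < 4/35. So R = 4/35.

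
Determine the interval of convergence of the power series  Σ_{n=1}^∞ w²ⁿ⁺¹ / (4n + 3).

(-1, 1)

Apply the ratio test: |a_{n+1}| / |a_n| = (4n + 3)/(4(n+1) + 3), which tends to 1 as n → ∞.
Since the exponent of w increases by 2 each term, convergence requires |w|² < 1, hence R = 1.
Endpoint w = 1: the terms behave like c/n; limit comparison with the harmonic series gives divergence.
When w = -1, the terms behave like c/n; limit comparison with the harmonic series gives divergence.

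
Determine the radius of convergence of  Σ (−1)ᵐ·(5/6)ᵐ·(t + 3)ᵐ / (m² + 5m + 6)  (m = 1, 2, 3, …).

R = 6/5

The ratio of consecutive coefficients is [(m² + 5m + 6)/((m+1)² + 5(m+1) + 6)] · 5/6 → 5/6.
Convergence for |t + 3| · 5/6 < 1, i.e. |t + 3| < 6/5. So R = 6/5.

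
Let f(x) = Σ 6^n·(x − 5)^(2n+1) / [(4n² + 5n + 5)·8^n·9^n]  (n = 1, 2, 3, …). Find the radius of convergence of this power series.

R = 2√3

Ratio test: |a_{n+1}/a_n| = [(4n² + 5n + 5)/(4(n+1)² + 5(n+1) + 5)] · 6/(8·9) → 1/12 as n → ∞.
Successive powers of (x − 5) differ by 2, so the series converges when |x − 5|² · 1/12 < 1, i.e. |x − 5| < √(12). So R = 2√3.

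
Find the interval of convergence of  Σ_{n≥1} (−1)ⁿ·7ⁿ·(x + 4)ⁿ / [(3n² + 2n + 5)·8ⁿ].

[-36/7, -20/7]

Apply the ratio test: |a_{n+1}| / |a_n| = [(3n² + 2n + 5)/(3(n+1)² + 2(n+1) + 5)] · 7/8, which tends to 7/8 as n → ∞.
Convergence for |x + 4| · 7/8 < 1, i.e. |x + 4| < 8/7. So R = 8/7.
Check x = -20/7: the series is dominated by a constant times Σ 1/n², which converges (p = 2 > 1).
Check x = -36/7: the terms are on the order of 1/n², so the series converges absolutely by comparison with the p-series (p = 2 > 1).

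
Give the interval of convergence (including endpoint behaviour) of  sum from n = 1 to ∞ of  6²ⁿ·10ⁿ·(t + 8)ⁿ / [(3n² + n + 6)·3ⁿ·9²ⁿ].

[-347/40, -293/40]

The ratio of consecutive coefficients is [(3n² + n + 6)/(3(n+1)² + (n+1) + 6)] · 36·10/(3·81) → 40/27.
Thus R = 1/(40/27) = 27/40.
Check t = -293/40: the series is dominated by a constant times Σ 1/n², which converges (p = 2 > 1).
At t = -347/40: the series is dominated by a constant times Σ 1/n², which converges (p = 2 > 1).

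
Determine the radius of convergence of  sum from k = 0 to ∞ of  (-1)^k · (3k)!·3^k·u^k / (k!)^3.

The ratio of consecutive coefficients is (3k+1)·(3k+2)·(3k+3)/(k+1)³ · 3 → 81.
Hence the series converges for |u| < 1/(81) = 1/81, so the radius of convergence is 1/81.

R = 1/81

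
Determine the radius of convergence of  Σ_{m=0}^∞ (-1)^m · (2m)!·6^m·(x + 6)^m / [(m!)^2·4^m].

Apply the ratio test: |a_{m+1}| / |a_m| = (2m+1)·(2m+2)/(m+1)² · 6/4, which tends to 6 as m → ∞.
Thus R = 1/(6) = 1/6.

R = 1/6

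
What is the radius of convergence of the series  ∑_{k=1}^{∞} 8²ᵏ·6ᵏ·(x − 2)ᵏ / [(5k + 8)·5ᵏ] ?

Apply the ratio test: |a_{k+1}| / |a_k| = [(5k + 8)/(5(k+1) + 8)] · 64·6/5, which tends to 384/5 as k → ∞.
Hence the series converges for |x − 2| < 1/(384/5) = 5/384, so the radius of convergence is 5/384.

R = 5/384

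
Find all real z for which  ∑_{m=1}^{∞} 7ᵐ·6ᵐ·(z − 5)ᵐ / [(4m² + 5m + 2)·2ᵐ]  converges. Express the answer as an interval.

[104/21, 106/21]

The ratio of consecutive coefficients is [(4m² + 5m + 2)/(4(m+1)² + 5(m+1) + 2)] · 7·6/2 → 21.
Thus R = 1/(21) = 1/21.
At z = 106/21: absolute convergence follows by limit comparison with Σ 1/m².
Check z = 104/21: absolute convergence follows by limit comparison with Σ 1/m².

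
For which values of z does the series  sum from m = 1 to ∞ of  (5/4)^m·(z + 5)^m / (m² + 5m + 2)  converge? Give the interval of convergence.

[-29/5, -21/5]

Apply the ratio test: |a_{m+1}| / |a_m| = [(m² + 5m + 2)/((m+1)² + 5(m+1) + 2)] · 5/4, which tends to 5/4 as m → ∞.
The series converges when 5/4 · |z + 5| < 1, giving R = 4/5.
At z = -21/5: absolute convergence follows by limit comparison with Σ 1/m².
At z = -29/5: absolute convergence follows by limit comparison with Σ 1/m².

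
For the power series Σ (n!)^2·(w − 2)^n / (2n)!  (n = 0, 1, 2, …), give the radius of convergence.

The ratio of consecutive coefficients is (n+1)²/[(2n+1)·(2n+2)] → 1/4.
Thus R = 1/(1/4) = 4.

R = 4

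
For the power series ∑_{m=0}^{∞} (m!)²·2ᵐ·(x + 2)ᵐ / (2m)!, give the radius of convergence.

The ratio of consecutive coefficients is (m+1)²/[(2m+1)·(2m+2)] · 2 → 1/2.
Hence the series converges for |x + 2| < 1/(1/2) = 2, so the radius of convergence is 2.

R = 2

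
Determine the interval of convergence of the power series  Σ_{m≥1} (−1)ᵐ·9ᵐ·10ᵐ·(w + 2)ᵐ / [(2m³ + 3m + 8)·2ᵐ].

Ratio test: |a_{m+1}/a_m| = [(2m³ + 3m + 8)/(2(m+1)³ + 3(m+1) + 8)] · 9·10/2 → 45 as m → ∞.
Thus R = 1/(45) = 1/45.
Endpoint w = -89/45: the terms are on the order of 1/m³, so the series converges absolutely by comparison with the p-series (p = 3 > 1).
Endpoint w = -91/45: the terms are on the order of 1/m³, so the series converges absolutely by comparison with the p-series (p = 3 > 1).

[-91/45, -89/45]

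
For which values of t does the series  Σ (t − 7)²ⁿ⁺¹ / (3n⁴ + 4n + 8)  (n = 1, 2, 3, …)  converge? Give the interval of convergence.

[6, 8]

By the ratio test, |a_{n+1}/a_n| = (3n⁴ + 4n + 8)/(3(n+1)⁴ + 4(n+1) + 8) → 1.
Successive powers of (t − 7) differ by 2, so the series converges when |t − 7|² · 1 < 1, i.e. |t − 7| < √(1) = 1. So R = 1.
Check t = 8: absolute convergence follows by limit comparison with Σ 1/n⁴.
Check t = 6: the series is dominated by a constant times Σ 1/n⁴, which converges (p = 4 > 1).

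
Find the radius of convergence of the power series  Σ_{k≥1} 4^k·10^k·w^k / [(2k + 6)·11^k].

R = 11/40

The ratio of consecutive coefficients is [(2k + 6)/(2(k+1) + 6)] · 4·10/11 → 40/11.
Hence the series converges for |w| < 1/(40/11) = 11/40, so the radius of convergence is 11/40.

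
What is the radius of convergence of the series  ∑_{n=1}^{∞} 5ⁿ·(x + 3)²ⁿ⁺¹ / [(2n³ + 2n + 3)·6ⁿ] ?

By the ratio test, |a_{n+1}/a_n| = [(2n³ + 2n + 3)/(2(n+1)³ + 2(n+1) + 3)] · 5/6 → 5/6.
Writing y = (x + 3)², the series in y has radius 6/5, so |x + 3| < √(6/5) and R = √30/5.

R = √30/5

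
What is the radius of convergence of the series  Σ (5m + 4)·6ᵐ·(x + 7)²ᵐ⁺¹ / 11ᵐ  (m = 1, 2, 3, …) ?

R = √66/6

The ratio of consecutive coefficients is [(5(m+1) + 4)/(5m + 4)] · 6/11 → 6/11.
Successive powers of (x + 7) differ by 2, so the series converges when |x + 7|² · 6/11 < 1, i.e. |x + 7| < √(11/6). So R = √66/6.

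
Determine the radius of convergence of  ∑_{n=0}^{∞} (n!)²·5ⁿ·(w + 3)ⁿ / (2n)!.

R = 4/5

The ratio of consecutive coefficients is (n+1)²/[(2n+1)·(2n+2)] · 5 → 5/4.
Hence the series converges for |w + 3| < 1/(5/4) = 4/5, so the radius of convergence is 4/5.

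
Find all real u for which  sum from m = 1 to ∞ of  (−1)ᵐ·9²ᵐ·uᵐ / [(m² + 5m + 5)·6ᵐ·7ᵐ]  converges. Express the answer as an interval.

[-14/27, 14/27]

Ratio test: |a_{m+1}/a_m| = [(m² + 5m + 5)/((m+1)² + 5(m+1) + 5)] · 81/(6·7) → 27/14 as m → ∞.
Convergence for |u| · 27/14 < 1, i.e. |u| < 14/27. So R = 14/27.
Check u = 14/27: the terms are on the order of 1/m², so the series converges absolutely by comparison with the p-series (p = 2 > 1).
When u = -14/27, absolute convergence follows by limit comparison with Σ 1/m².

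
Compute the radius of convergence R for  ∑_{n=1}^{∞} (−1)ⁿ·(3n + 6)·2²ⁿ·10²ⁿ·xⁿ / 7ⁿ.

The ratio of consecutive coefficients is [(3(n+1) + 6)/(3n + 6)] · 4·100/7 → 400/7.
Convergence for |x| · 400/7 < 1, i.e. |x| < 7/400. So R = 7/400.

R = 7/400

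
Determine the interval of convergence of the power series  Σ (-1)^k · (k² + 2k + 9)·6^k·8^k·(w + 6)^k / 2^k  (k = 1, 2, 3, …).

(-145/24, -143/24)

Ratio test: |a_{k+1}/a_k| = [((k+1)² + 2(k+1) + 9)/(k² + 2k + 9)] · 6·8/2 → 24 as k → ∞.
Thus R = 1/(24) = 1/24.
Check w = -143/24: the terms do not tend to 0, so the series diverges.
At w = -145/24: the terms do not tend to 0, so the series diverges.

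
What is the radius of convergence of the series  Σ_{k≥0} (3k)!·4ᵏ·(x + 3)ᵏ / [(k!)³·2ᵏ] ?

R = 1/54

By the ratio test, |a_{k+1}/a_k| = (3k+1)·(3k+2)·(3k+3)/(k+1)³ · 4/2 → 54.
The series converges when 54 · |x + 3| < 1, giving R = 1/54.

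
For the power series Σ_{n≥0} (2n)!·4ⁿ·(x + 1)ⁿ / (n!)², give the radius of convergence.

By the ratio test, |a_{n+1}/a_n| = (2n+1)·(2n+2)/(n+1)² · 4 → 16.
The series converges when 16 · |x + 1| < 1, giving R = 1/16.

R = 1/16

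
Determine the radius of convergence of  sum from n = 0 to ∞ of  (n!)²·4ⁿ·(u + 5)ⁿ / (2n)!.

Ratio test: |a_{n+1}/a_n| = (n+1)²/[(2n+1)·(2n+2)] · 4 → 1 as n → ∞.
Convergence for |u + 5| < 1, so R = 1.

R = 1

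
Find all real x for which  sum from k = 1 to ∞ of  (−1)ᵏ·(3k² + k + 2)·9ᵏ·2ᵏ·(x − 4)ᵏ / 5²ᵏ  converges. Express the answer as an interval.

(47/18, 97/18)

By the ratio test, |a_{k+1}/a_k| = [(3(k+1)² + (k+1) + 2)/(3k² + k + 2)] · 9·2/25 → 18/25.
The series converges when 18/25 · |x − 4| < 1, giving R = 25/18.
At x = 97/18: the terms have absolute value of order k², which does not tend to 0, so the series diverges by the divergence test.
At x = 47/18: the terms do not tend to 0, so the series diverges.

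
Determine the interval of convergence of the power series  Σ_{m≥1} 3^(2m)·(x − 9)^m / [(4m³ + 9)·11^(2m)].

Ratio test: |a_{m+1}/a_m| = [(4m³ + 9)/(4(m+1)³ + 9)] · 9/121 → 9/121 as m → ∞.
Convergence for |x − 9| · 9/121 < 1, i.e. |x − 9| < 121/9. So R = 121/9.
Check x = 202/9: absolute convergence follows by limit comparison with Σ 1/m³.
Endpoint x = -40/9: the terms are on the order of 1/m³, so the series converges absolutely by comparison with the p-series (p = 3 > 1).

[-40/9, 202/9]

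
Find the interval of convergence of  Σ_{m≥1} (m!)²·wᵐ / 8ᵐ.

By the ratio test, |a_{m+1}/a_m| = (m+1)² · 1/8 → ∞.
Since the ratio → ∞, the series diverges for every w ≠ 0, and R = 0.

{0}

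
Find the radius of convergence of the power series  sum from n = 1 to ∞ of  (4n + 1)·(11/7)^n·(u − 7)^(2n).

Ratio test: |a_{n+1}/a_n| = [(4(n+1) + 1)/(4n + 1)] · 11/7 → 11/7 as n → ∞.
Since the exponent of (u − 7) increases by 2 each term, convergence requires |u − 7|² < 7/11, hence R = √77/11.

R = √77/11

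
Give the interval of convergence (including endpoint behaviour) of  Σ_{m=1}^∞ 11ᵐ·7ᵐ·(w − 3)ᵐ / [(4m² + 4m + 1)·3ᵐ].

By the ratio test, |a_{m+1}/a_m| = [(4m² + 4m + 1)/(4(m+1)² + 4(m+1) + 1)] · 11·7/3 → 77/3.
Convergence for |w − 3| · 77/3 < 1, i.e. |w − 3| < 3/77. So R = 3/77.
Check w = 234/77: absolute convergence follows by limit comparison with Σ 1/m².
Endpoint w = 228/77: absolute convergence follows by limit comparison with Σ 1/m².

[228/77, 234/77]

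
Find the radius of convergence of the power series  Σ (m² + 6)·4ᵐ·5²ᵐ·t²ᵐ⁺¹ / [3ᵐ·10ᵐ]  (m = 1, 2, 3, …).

By the ratio test, |a_{m+1}/a_m| = [((m+1)² + 6)/(m² + 6)] · 4·25/(3·10) → 10/3.
Since the exponent of t increases by 2 each term, convergence requires |t|² < 3/10, hence R = √30/10.

R = √30/10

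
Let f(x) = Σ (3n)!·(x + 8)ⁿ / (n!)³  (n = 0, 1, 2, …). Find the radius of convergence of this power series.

Ratio test: |a_{n+1}/a_n| = (3n+1)·(3n+2)·(3n+3)/(n+1)³ → 27 as n → ∞.
Convergence for |x + 8| · 27 < 1, i.e. |x + 8| < 1/27. So R = 1/27.

R = 1/27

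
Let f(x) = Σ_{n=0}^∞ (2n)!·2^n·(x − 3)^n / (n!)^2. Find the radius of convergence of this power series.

R = 1/8

By the ratio test, |a_{n+1}/a_n| = (2n+1)·(2n+2)/(n+1)² · 2 → 8.
The series converges when 8 · |x − 3| < 1, giving R = 1/8.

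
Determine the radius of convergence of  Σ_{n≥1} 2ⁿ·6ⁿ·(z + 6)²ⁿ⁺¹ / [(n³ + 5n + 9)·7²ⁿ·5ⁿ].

R = 7√15/6

By the ratio test, |a_{n+1}/a_n| = [(n³ + 5n + 9)/((n+1)³ + 5(n+1) + 9)] · 2·6/(49·5) → 12/245.
Since the exponent of (z + 6) increases by 2 each term, convergence requires |z + 6|² < 245/12, hence R = 7√15/6.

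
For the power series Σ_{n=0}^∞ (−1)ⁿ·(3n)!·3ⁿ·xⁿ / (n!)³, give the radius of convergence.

By the ratio test, |a_{n+1}/a_n| = (3n+1)·(3n+2)·(3n+3)/(n+1)³ · 3 → 81.
Hence the series converges for |x| < 1/(81) = 1/81, so the radius of convergence is 1/81.

R = 1/81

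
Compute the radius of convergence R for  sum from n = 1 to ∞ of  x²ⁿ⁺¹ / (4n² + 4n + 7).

The ratio of consecutive coefficients is (4n² + 4n + 7)/(4(n+1)² + 4(n+1) + 7) → 1.
Successive powers of x differ by 2, so the series converges when |x|² · 1 < 1, i.e. |x| < √(1) = 1. So R = 1.

R = 1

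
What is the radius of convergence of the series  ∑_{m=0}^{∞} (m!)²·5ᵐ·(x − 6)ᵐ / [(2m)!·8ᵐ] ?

By the ratio test, |a_{m+1}/a_m| = (m+1)²/[(2m+1)·(2m+2)] · 5/8 → 5/32.
Convergence for |x − 6| · 5/32 < 1, i.e. |x − 6| < 32/5. So R = 32/5.

R = 32/5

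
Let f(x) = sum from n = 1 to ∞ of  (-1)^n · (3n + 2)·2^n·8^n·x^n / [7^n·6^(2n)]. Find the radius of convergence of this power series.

By the ratio test, |a_{n+1}/a_n| = [(3(n+1) + 2)/(3n + 2)] · 2·8/(7·36) → 4/63.
The series converges when 4/63 · |x| < 1, giving R = 63/4.

R = 63/4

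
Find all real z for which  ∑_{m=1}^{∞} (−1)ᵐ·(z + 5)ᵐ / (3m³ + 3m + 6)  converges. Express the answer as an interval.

By the ratio test, |a_{m+1}/a_m| = (3m³ + 3m + 6)/(3(m+1)³ + 3(m+1) + 6) → 1.
Convergence for |z + 5| < 1, so R = 1.
When z = -4, the series is dominated by a constant times Σ 1/m³, which converges (p = 3 > 1).
At z = -6: absolute convergence follows by limit comparison with Σ 1/m³.

[-6, -4]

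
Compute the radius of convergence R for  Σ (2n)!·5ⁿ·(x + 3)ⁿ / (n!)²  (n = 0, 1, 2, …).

By the ratio test, |a_{n+1}/a_n| = (2n+1)·(2n+2)/(n+1)² · 5 → 20.
Hence the series converges for |x + 3| < 1/(20) = 1/20, so the radius of convergence is 1/20.

R = 1/20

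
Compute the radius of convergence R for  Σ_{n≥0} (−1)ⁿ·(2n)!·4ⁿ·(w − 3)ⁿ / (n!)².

Ratio test: |a_{n+1}/a_n| = (2n+1)·(2n+2)/(n+1)² · 4 → 16 as n → ∞.
Hence the series converges for |w − 3| < 1/(16) = 1/16, so the radius of convergence is 1/16.

R = 1/16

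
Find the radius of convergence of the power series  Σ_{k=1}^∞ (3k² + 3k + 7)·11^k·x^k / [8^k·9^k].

By the ratio test, |a_{k+1}/a_k| = [(3(k+1)² + 3(k+1) + 7)/(3k² + 3k + 7)] · 11/(8·9) → 11/72.
The series converges when 11/72 · |x| < 1, giving R = 72/11.

R = 72/11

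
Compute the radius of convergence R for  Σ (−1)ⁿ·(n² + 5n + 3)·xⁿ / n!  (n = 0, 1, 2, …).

The ratio of consecutive coefficients is ((n+1)² + 5(n+1) + 3)/(n² + 5n + 3) · 1/(n+1) → 0.
The limit is 0, so the series converges for all x; R = ∞.

R = ∞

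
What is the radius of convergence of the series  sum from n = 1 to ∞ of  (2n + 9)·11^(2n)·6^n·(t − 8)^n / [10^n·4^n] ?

R = 20/363

By the ratio test, |a_{n+1}/a_n| = [(2(n+1) + 9)/(2n + 9)] · 121·6/(10·4) → 363/20.
Convergence for |t − 8| · 363/20 < 1, i.e. |t − 8| < 20/363. So R = 20/363.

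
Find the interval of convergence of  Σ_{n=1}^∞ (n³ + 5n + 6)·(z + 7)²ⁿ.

(-8, -6)

By the ratio test, |a_{n+1}/a_n| = ((n+1)³ + 5(n+1) + 6)/(n³ + 5n + 6) → 1.
Writing y = (z + 7)², the series in y has radius 1, so |z + 7| < √(1) = 1 and R = 1.
When z = -6, the n-th term does not approach 0; divergence by the term test.
Check z = -8: the terms have absolute value of order n³, which does not tend to 0, so the series diverges by the divergence test.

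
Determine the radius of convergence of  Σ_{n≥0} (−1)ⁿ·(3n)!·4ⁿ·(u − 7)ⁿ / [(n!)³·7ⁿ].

R = 7/108

Ratio test: |a_{n+1}/a_n| = (3n+1)·(3n+2)·(3n+3)/(n+1)³ · 4/7 → 108/7 as n → ∞.
Hence the series converges for |u − 7| < 1/(108/7) = 7/108, so the radius of convergence is 7/108.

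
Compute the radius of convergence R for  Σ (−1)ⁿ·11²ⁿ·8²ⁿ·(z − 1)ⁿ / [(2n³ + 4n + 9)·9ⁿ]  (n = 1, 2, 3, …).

Apply the ratio test: |a_{n+1}| / |a_n| = [(2n³ + 4n + 9)/(2(n+1)³ + 4(n+1) + 9)] · 121·64/9, which tends to 7744/9 as n → ∞.
Thus R = 1/(7744/9) = 9/7744.

R = 9/7744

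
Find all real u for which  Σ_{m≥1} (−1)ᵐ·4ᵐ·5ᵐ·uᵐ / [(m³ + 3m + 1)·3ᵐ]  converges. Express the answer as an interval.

Apply the ratio test: |a_{m+1}| / |a_m| = [(m³ + 3m + 1)/((m+1)³ + 3(m+1) + 1)] · 4·5/3, which tends to 20/3 as m → ∞.
The series converges when 20/3 · |u| < 1, giving R = 3/20.
Check u = 3/20: absolute convergence follows by limit comparison with Σ 1/m³.
Endpoint u = -3/20: absolute convergence follows by limit comparison with Σ 1/m³.

[-3/20, 3/20]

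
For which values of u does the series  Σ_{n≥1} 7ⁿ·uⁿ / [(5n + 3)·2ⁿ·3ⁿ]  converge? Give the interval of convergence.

[-6/7, 6/7)

The ratio of consecutive coefficients is [(5n + 3)/(5(n+1) + 3)] · 7/(2·3) → 7/6.
The series converges when 7/6 · |u| < 1, giving R = 6/7.
At u = 6/7: the terms behave like c/n; limit comparison with the harmonic series gives divergence.
When u = -6/7, convergence follows from the alternating series test (terms decrease monotonically to 0).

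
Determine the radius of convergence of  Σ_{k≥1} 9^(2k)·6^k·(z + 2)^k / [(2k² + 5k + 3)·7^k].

R = 7/486

Apply the ratio test: |a_{k+1}| / |a_k| = [(2k² + 5k + 3)/(2(k+1)² + 5(k+1) + 3)] · 81·6/7, which tends to 486/7 as k → ∞.
The series converges when 486/7 · |z + 2| < 1, giving R = 7/486.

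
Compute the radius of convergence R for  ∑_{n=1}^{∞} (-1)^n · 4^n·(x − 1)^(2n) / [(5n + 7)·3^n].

R = √3/2

Ratio test: |a_{n+1}/a_n| = [(5n + 7)/(5(n+1) + 7)] · 4/3 → 4/3 as n → ∞.
Successive powers of (x − 1) differ by 2, so the series converges when |x − 1|² · 4/3 < 1, i.e. |x − 1| < √(3/4). So R = √3/2.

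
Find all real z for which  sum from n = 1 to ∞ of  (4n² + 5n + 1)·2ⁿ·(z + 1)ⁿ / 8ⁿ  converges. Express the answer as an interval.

(-5, 3)

Apply the ratio test: |a_{n+1}| / |a_n| = [(4(n+1)² + 5(n+1) + 1)/(4n² + 5n + 1)] · 2/8, which tends to 1/4 as n → ∞.
Thus R = 1/(1/4) = 4.
Endpoint z = 3: the n-th term does not approach 0; divergence by the term test.
Endpoint z = -5: the terms have absolute value of order n², which does not tend to 0, so the series diverges by the divergence test.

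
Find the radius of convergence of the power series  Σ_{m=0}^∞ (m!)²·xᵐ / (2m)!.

R = 4

Ratio test: |a_{m+1}/a_m| = (m+1)²/[(2m+1)·(2m+2)] → 1/4 as m → ∞.
Convergence for |x| · 1/4 < 1, i.e. |x| < 4. So R = 4.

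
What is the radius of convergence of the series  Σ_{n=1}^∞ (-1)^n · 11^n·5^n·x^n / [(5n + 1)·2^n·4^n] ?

R = 8/55

Ratio test: |a_{n+1}/a_n| = [(5n + 1)/(5(n+1) + 1)] · 11·5/(2·4) → 55/8 as n → ∞.
The series converges when 55/8 · |x| < 1, giving R = 8/55.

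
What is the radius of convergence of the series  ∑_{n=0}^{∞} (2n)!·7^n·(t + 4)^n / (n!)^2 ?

The ratio of consecutive coefficients is (2n+1)·(2n+2)/(n+1)² · 7 → 28.
Convergence for |t + 4| · 28 < 1, i.e. |t + 4| < 1/28. So R = 1/28.

R = 1/28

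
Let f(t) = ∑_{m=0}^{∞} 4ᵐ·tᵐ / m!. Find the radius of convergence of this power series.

By the ratio test, |a_{m+1}/a_m| = 4 · 1/(m+1) → 0.
The ratio tends to 0 regardless of t, hence R = ∞.

R = ∞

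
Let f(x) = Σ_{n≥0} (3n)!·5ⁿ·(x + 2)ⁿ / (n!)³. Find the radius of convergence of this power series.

Apply the ratio test: |a_{n+1}| / |a_n| = (3n+1)·(3n+2)·(3n+3)/(n+1)³ · 5, which tends to 135 as n → ∞.
Hence the series converges for |x + 2| < 1/(135) = 1/135, so the radius of convergence is 1/135.

R = 1/135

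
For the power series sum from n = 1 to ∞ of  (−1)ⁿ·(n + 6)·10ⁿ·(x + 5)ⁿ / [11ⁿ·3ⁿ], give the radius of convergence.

Ratio test: |a_{n+1}/a_n| = [((n+1) + 6)/(n + 6)] · 10/(11·3) → 10/33 as n → ∞.
Thus R = 1/(10/33) = 33/10.

R = 33/10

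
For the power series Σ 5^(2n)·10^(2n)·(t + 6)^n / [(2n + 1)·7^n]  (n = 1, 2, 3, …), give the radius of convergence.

R = 7/2500

Apply the ratio test: |a_{n+1}| / |a_n| = [(2n + 1)/(2(n+1) + 1)] · 25·100/7, which tends to 2500/7 as n → ∞.
Thus R = 1/(2500/7) = 7/2500.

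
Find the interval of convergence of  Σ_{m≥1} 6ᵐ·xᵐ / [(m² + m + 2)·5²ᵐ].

[-25/6, 25/6]

The ratio of consecutive coefficients is [(m² + m + 2)/((m+1)² + (m+1) + 2)] · 6/25 → 6/25.
The series converges when 6/25 · |x| < 1, giving R = 25/6.
At x = 25/6: absolute convergence follows by limit comparison with Σ 1/m².
At x = -25/6: the terms are on the order of 1/m², so the series converges absolutely by comparison with the p-series (p = 2 > 1).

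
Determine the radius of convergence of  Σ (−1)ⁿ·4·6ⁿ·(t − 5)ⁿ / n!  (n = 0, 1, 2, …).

R = ∞

Apply the ratio test: |a_{n+1}| / |a_n| = 4/4 · 6 · 1/(n+1), which tends to 0 as n → ∞.
The ratio tends to 0 regardless of t, hence R = ∞.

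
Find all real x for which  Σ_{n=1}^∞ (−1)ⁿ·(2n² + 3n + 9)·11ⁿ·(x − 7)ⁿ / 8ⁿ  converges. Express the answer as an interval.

The ratio of consecutive coefficients is [(2(n+1)² + 3(n+1) + 9)/(2n² + 3n + 9)] · 11/8 → 11/8.
The series converges when 11/8 · |x − 7| < 1, giving R = 8/11.
Check x = 85/11: the terms have absolute value of order n², which does not tend to 0, so the series diverges by the divergence test.
Endpoint x = 69/11: the terms do not tend to 0, so the series diverges.

(69/11, 85/11)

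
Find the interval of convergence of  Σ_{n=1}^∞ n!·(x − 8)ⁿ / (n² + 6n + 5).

Ratio test: |a_{n+1}/a_n| = (n+1) · (n² + 6n + 5)/((n+1)² + 6(n+1) + 5) → ∞ as n → ∞.
The terms grow without bound for any (x − 8) ≠ 0, so R = 0 (convergence only at x = 8).

{8}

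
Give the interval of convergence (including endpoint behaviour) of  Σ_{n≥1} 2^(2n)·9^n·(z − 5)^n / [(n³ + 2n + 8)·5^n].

[175/36, 185/36]

The ratio of consecutive coefficients is [(n³ + 2n + 8)/((n+1)³ + 2(n+1) + 8)] · 4·9/5 → 36/5.
Convergence for |z − 5| · 36/5 < 1, i.e. |z − 5| < 5/36. So R = 5/36.
Check z = 185/36: the terms are on the order of 1/n³, so the series converges absolutely by comparison with the p-series (p = 3 > 1).
At z = 175/36: absolute convergence follows by limit comparison with Σ 1/n³.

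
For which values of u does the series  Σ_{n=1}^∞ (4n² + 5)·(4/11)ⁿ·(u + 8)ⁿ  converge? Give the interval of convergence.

(-43/4, -21/4)

Ratio test: |a_{n+1}/a_n| = [(4(n+1)² + 5)/(4n² + 5)] · 4/11 → 4/11 as n → ∞.
Convergence for |u + 8| · 4/11 < 1, i.e. |u + 8| < 11/4. So R = 11/4.
Endpoint u = -21/4: the terms do not tend to 0, so the series diverges.
Endpoint u = -43/4: the terms do not tend to 0, so the series diverges.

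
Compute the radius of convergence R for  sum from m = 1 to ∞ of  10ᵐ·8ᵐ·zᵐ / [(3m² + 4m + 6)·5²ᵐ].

By the ratio test, |a_{m+1}/a_m| = [(3m² + 4m + 6)/(3(m+1)² + 4(m+1) + 6)] · 10·8/25 → 16/5.
Hence the series converges for |z| < 1/(16/5) = 5/16, so the radius of convergence is 5/16.

R = 5/16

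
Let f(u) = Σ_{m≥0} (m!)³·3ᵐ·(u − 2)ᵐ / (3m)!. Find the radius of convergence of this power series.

R = 9

Ratio test: |a_{m+1}/a_m| = (m+1)³/[(3m+1)·(3m+2)·(3m+3)] · 3 → 1/9 as m → ∞.
The series converges when 1/9 · |u − 2| < 1, giving R = 9.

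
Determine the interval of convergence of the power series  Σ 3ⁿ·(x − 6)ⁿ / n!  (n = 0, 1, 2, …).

By the ratio test, |a_{n+1}/a_n| = 3 · 1/(n+1) → 0.
The limit is 0, so the series converges for all x; R = ∞.

(−∞, ∞)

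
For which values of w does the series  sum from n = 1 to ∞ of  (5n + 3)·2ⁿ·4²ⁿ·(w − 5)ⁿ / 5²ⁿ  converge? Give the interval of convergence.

(135/32, 185/32)

Ratio test: |a_{n+1}/a_n| = [(5(n+1) + 3)/(5n + 3)] · 2·16/25 → 32/25 as n → ∞.
The series converges when 32/25 · |w − 5| < 1, giving R = 25/32.
Endpoint w = 185/32: the terms do not tend to 0, so the series diverges.
At w = 135/32: the terms have absolute value of order n, which does not tend to 0, so the series diverges by the divergence test.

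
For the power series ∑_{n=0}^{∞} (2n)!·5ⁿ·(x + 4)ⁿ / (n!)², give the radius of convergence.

By the ratio test, |a_{n+1}/a_n| = (2n+1)·(2n+2)/(n+1)² · 5 → 20.
The series converges when 20 · |x + 4| < 1, giving R = 1/20.

R = 1/20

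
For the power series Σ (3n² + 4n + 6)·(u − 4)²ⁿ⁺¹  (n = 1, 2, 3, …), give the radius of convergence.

R = 1

By the ratio test, |a_{n+1}/a_n| = (3(n+1)² + 4(n+1) + 6)/(3n² + 4n + 6) → 1.
Since the exponent of (u − 4) increases by 2 each term, convergence requires |u − 4|² < 1, hence R = 1.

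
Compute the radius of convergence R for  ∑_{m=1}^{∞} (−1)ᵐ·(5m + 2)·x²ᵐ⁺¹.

The ratio of consecutive coefficients is (5(m+1) + 2)/(5m + 2) → 1.
Since the exponent of x increases by 2 each term, convergence requires |x|² < 1, hence R = 1.

R = 1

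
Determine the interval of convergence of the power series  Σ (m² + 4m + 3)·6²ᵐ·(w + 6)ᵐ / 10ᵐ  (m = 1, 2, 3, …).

(-113/18, -103/18)

Apply the ratio test: |a_{m+1}| / |a_m| = [((m+1)² + 4(m+1) + 3)/(m² + 4m + 3)] · 36/10, which tends to 18/5 as m → ∞.
Convergence for |w + 6| · 18/5 < 1, i.e. |w + 6| < 5/18. So R = 5/18.
Endpoint w = -103/18: the terms have absolute value of order m², which does not tend to 0, so the series diverges by the divergence test.
Endpoint w = -113/18: the terms have absolute value of order m², which does not tend to 0, so the series diverges by the divergence test.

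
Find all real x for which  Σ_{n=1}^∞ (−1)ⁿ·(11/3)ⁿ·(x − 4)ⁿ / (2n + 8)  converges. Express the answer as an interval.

The ratio of consecutive coefficients is [(2n + 8)/(2(n+1) + 8)] · 11/3 → 11/3.
Hence the series converges for |x − 4| < 1/(11/3) = 3/11, so the radius of convergence is 3/11.
At x = 47/11: the terms alternate in sign and decrease monotonically to 0 in absolute value (size ~ c/n), so the alternating series test gives convergence.
Check x = 41/11: the terms are asymptotic to a nonzero constant times 1/n, so the series diverges by limit comparison with Σ 1/n.

(41/11, 47/11]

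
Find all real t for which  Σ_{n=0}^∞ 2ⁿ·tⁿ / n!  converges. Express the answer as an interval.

(−∞, ∞)

The ratio of consecutive coefficients is 2 · 1/(n+1) → 0.
Since the limit is 0 < 1 for every t, the series converges on all of ℝ and R = ∞.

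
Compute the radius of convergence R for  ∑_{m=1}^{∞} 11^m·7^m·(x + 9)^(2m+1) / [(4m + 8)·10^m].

Apply the ratio test: |a_{m+1}| / |a_m| = [(4m + 8)/(4(m+1) + 8)] · 11·7/10, which tends to 77/10 as m → ∞.
Writing y = (x + 9)², the series in y has radius 10/77, so |x + 9| < √(10/77) and R = √770/77.

R = √770/77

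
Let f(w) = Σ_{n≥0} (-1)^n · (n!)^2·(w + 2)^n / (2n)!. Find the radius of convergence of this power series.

R = 4

The ratio of consecutive coefficients is (n+1)²/[(2n+1)·(2n+2)] → 1/4.
Thus R = 1/(1/4) = 4.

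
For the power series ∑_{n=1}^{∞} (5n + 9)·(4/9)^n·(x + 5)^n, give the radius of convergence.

R = 9/4

The ratio of consecutive coefficients is [(5(n+1) + 9)/(5n + 9)] · 4/9 → 4/9.
The series converges when 4/9 · |x + 5| < 1, giving R = 9/4.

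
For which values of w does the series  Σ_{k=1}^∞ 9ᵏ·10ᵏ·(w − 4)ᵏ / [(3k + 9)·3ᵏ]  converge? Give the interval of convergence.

Apply the ratio test: |a_{k+1}| / |a_k| = [(3k + 9)/(3(k+1) + 9)] · 9·10/3, which tends to 30 as k → ∞.
Thus R = 1/(30) = 1/30.
At w = 121/30: comparison with the harmonic series Σ 1/k shows the series diverges.
Endpoint w = 119/30: the terms alternate in sign and decrease monotonically to 0 in absolute value (size ~ c/k), so the alternating series test gives convergence.

[119/30, 121/30)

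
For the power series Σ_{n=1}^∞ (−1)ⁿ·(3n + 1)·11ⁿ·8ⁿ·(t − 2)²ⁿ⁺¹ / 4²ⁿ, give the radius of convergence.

R = √22/11

The ratio of consecutive coefficients is [(3(n+1) + 1)/(3n + 1)] · 11·8/16 → 11/2.
Successive powers of (t − 2) differ by 2, so the series converges when |t − 2|² · 11/2 < 1, i.e. |t − 2| < √(2/11). So R = √22/11.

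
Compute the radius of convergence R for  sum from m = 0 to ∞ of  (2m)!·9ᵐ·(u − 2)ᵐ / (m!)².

Apply the ratio test: |a_{m+1}| / |a_m| = (2m+1)·(2m+2)/(m+1)² · 9, which tends to 36 as m → ∞.
Convergence for |u − 2| · 36 < 1, i.e. |u − 2| < 1/36. So R = 1/36.

R = 1/36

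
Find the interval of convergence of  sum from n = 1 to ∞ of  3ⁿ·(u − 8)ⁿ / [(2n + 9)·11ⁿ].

[13/3, 35/3)

Apply the ratio test: |a_{n+1}| / |a_n| = [(2n + 9)/(2(n+1) + 9)] · 3/11, which tends to 3/11 as n → ∞.
The series converges when 3/11 · |u − 8| < 1, giving R = 11/3.
Check u = 35/3: comparison with the harmonic series Σ 1/n shows the series diverges.
Endpoint u = 13/3: convergence follows from the alternating series test (terms decrease monotonically to 0).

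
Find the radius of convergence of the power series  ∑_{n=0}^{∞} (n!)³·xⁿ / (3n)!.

By the ratio test, |a_{n+1}/a_n| = (n+1)³/[(3n+1)·(3n+2)·(3n+3)] → 1/27.
Thus R = 1/(1/27) = 27.

R = 27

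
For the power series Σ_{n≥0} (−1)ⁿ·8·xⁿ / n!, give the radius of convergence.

R = ∞

The ratio of consecutive coefficients is 8/8 · 1/(n+1) → 0.
The limit is 0, so the series converges for all x; R = ∞.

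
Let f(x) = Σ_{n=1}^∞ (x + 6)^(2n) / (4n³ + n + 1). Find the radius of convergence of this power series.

R = 1

By the ratio test, |a_{n+1}/a_n| = (4n³ + n + 1)/(4(n+1)³ + (n+1) + 1) → 1.
Since the exponent of (x + 6) increases by 2 each term, convergence requires |x + 6|² < 1, hence R = 1.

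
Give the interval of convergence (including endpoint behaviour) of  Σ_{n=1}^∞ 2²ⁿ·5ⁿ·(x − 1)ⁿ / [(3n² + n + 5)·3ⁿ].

By the ratio test, |a_{n+1}/a_n| = [(3n² + n + 5)/(3(n+1)² + (n+1) + 5)] · 4·5/3 → 20/3.
Hence the series converges for |x − 1| < 1/(20/3) = 3/20, so the radius of convergence is 3/20.
Check x = 23/20: the series is dominated by a constant times Σ 1/n², which converges (p = 2 > 1).
When x = 17/20, the series is dominated by a constant times Σ 1/n², which converges (p = 2 > 1).

[17/20, 23/20]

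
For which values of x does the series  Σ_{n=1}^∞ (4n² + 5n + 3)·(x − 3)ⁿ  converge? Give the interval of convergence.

By the ratio test, |a_{n+1}/a_n| = (4(n+1)² + 5(n+1) + 3)/(4n² + 5n + 3) → 1.
Hence R = 1.
Endpoint x = 4: the n-th term does not approach 0; divergence by the term test.
At x = 2: the terms do not tend to 0, so the series diverges.

(2, 4)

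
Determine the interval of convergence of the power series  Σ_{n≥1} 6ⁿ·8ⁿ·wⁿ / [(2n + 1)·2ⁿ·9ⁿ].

[-3/8, 3/8)

Apply the ratio test: |a_{n+1}| / |a_n| = [(2n + 1)/(2(n+1) + 1)] · 6·8/(2·9), which tends to 8/3 as n → ∞.
Hence the series converges for |w| < 1/(8/3) = 3/8, so the radius of convergence is 3/8.
Check w = 3/8: the terms behave like c/n; limit comparison with the harmonic series gives divergence.
Check w = -3/8: the terms alternate in sign and decrease monotonically to 0 in absolute value (size ~ c/n), so the alternating series test gives convergence.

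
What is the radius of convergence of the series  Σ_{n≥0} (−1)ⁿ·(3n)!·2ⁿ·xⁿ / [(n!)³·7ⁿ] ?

By the ratio test, |a_{n+1}/a_n| = (3n+1)·(3n+2)·(3n+3)/(n+1)³ · 2/7 → 54/7.
Hence the series converges for |x| < 1/(54/7) = 7/54, so the radius of convergence is 7/54.

R = 7/54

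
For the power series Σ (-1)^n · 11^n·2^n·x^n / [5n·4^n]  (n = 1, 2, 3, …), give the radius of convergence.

Apply the ratio test: |a_{n+1}| / |a_n| = [5n/5(n+1)] · 11·2/4, which tends to 11/2 as n → ∞.
Hence the series converges for |x| < 1/(11/2) = 2/11, so the radius of convergence is 2/11.

R = 2/11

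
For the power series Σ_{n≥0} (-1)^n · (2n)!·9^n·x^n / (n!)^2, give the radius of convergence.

The ratio of consecutive coefficients is (2n+1)·(2n+2)/(n+1)² · 9 → 36.
Convergence for |x| · 36 < 1, i.e. |x| < 1/36. So R = 1/36.

R = 1/36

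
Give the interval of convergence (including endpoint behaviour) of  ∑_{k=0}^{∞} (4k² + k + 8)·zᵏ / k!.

By the ratio test, |a_{k+1}/a_k| = (4(k+1)² + (k+1) + 8)/(4k² + k + 8) · 1/(k+1) → 0.
The ratio tends to 0 regardless of z, hence R = ∞.

(−∞, ∞)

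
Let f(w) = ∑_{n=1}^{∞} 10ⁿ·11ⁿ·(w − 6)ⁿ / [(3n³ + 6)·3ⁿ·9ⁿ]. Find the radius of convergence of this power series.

By the ratio test, |a_{n+1}/a_n| = [(3n³ + 6)/(3(n+1)³ + 6)] · 10·11/(3·9) → 110/27.
Hence the series converges for |w − 6| < 1/(110/27) = 27/110, so the radius of convergence is 27/110.

R = 27/110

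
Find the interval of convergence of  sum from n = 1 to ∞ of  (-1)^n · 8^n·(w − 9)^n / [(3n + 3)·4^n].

(17/2, 19/2]

Apply the ratio test: |a_{n+1}| / |a_n| = [(3n + 3)/(3(n+1) + 3)] · 8/4, which tends to 2 as n → ∞.
Hence the series converges for |w − 9| < 1/(2) = 1/2, so the radius of convergence is 1/2.
Endpoint w = 19/2: convergence follows from the alternating series test (terms decrease monotonically to 0).
When w = 17/2, the terms are asymptotic to a nonzero constant times 1/n, so the series diverges by limit comparison with Σ 1/n.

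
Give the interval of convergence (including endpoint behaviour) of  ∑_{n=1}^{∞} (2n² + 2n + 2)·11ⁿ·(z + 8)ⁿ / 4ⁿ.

(-92/11, -84/11)

Ratio test: |a_{n+1}/a_n| = [(2(n+1)² + 2(n+1) + 2)/(2n² + 2n + 2)] · 11/4 → 11/4 as n → ∞.
Hence the series converges for |z + 8| < 1/(11/4) = 4/11, so the radius of convergence is 4/11.
At z = -84/11: the n-th term does not approach 0; divergence by the term test.
When z = -92/11, the n-th term does not approach 0; divergence by the term test.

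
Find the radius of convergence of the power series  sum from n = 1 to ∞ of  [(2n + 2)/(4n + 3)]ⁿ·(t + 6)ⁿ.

R = 2

By the Cauchy root test, |a_n|^(1/n) = (2n + 2)/(4n + 3) → 1/2.
The series converges when 1/2 · |t + 6| < 1, giving R = 2.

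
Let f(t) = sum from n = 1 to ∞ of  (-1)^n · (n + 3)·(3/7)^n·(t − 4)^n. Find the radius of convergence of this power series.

R = 7/3

By the ratio test, |a_{n+1}/a_n| = [((n+1) + 3)/(n + 3)] · 3/7 → 3/7.
Thus R = 1/(3/7) = 7/3.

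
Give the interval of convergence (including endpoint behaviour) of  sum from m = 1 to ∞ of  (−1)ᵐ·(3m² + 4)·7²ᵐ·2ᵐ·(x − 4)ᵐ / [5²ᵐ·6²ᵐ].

(-254/49, 646/49)

Ratio test: |a_{m+1}/a_m| = [(3(m+1)² + 4)/(3m² + 4)] · 49·2/(25·36) → 49/450 as m → ∞.
The series converges when 49/450 · |x − 4| < 1, giving R = 450/49.
When x = 646/49, the m-th term does not approach 0; divergence by the term test.
At x = -254/49: the terms have absolute value of order m², which does not tend to 0, so the series diverges by the divergence test.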